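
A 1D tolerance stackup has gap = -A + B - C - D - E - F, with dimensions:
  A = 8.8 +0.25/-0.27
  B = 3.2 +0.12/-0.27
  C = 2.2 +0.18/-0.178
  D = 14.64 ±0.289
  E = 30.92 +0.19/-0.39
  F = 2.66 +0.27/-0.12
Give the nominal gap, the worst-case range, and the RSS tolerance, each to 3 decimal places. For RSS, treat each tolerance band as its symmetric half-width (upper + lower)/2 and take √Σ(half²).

Stack each dimension's contribution:
  -A: nom -8.800 → Σnom=-8.800; wc +0.270/-0.250 → slack +0.270/-0.250; half-tol=0.260, Σhalf²=0.067600
  +B: nom +3.200 → Σnom=-5.600; wc +0.120/-0.270 → slack +0.390/-0.520; half-tol=0.195, Σhalf²=0.105625
  -C: nom -2.200 → Σnom=-7.800; wc +0.178/-0.180 → slack +0.568/-0.700; half-tol=0.179, Σhalf²=0.137666
  -D: nom -14.640 → Σnom=-22.440; wc +0.289/-0.289 → slack +0.857/-0.989; half-tol=0.289, Σhalf²=0.221187
  -E: nom -30.920 → Σnom=-53.360; wc +0.390/-0.190 → slack +1.247/-1.179; half-tol=0.290, Σhalf²=0.305287
  -F: nom -2.660 → Σnom=-56.020; wc +0.120/-0.270 → slack +1.367/-1.449; half-tol=0.195, Σhalf²=0.343312
Nominal = -56.020. Worst-case = [-56.020 - 1.449, -56.020 + 1.367] = [-57.469, -54.653]. RSS = √0.343312 = 0.586.

nominal=-56.020 wc=[-57.469,-54.653] rss=0.586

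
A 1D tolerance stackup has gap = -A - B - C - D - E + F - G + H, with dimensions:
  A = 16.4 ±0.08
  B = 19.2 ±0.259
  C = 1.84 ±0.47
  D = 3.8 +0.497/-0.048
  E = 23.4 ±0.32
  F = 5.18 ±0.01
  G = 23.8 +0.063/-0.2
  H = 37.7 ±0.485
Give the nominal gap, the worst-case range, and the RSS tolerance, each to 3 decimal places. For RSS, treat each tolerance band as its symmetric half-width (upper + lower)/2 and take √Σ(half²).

nominal=-45.560 wc=[-47.744,-43.688] rss=0.851

Stack each dimension's contribution:
  -A: nom -16.400 → Σnom=-16.400; wc +0.080/-0.080 → slack +0.080/-0.080; half-tol=0.080, Σhalf²=0.006400
  -B: nom -19.200 → Σnom=-35.600; wc +0.259/-0.259 → slack +0.339/-0.339; half-tol=0.259, Σhalf²=0.073481
  -C: nom -1.840 → Σnom=-37.440; wc +0.470/-0.470 → slack +0.809/-0.809; half-tol=0.470, Σhalf²=0.294381
  -D: nom -3.800 → Σnom=-41.240; wc +0.048/-0.497 → slack +0.857/-1.306; half-tol=0.273, Σhalf²=0.368637
  -E: nom -23.400 → Σnom=-64.640; wc +0.320/-0.320 → slack +1.177/-1.626; half-tol=0.320, Σhalf²=0.471037
  +F: nom +5.180 → Σnom=-59.460; wc +0.010/-0.010 → slack +1.187/-1.636; half-tol=0.010, Σhalf²=0.471137
  -G: nom -23.800 → Σnom=-83.260; wc +0.200/-0.063 → slack +1.387/-1.699; half-tol=0.132, Σhalf²=0.488430
  +H: nom +37.700 → Σnom=-45.560; wc +0.485/-0.485 → slack +1.872/-2.184; half-tol=0.485, Σhalf²=0.723654
Nominal = -45.560. Worst-case = [-45.560 - 2.184, -45.560 + 1.872] = [-47.744, -43.688]. RSS = √0.723654 = 0.851.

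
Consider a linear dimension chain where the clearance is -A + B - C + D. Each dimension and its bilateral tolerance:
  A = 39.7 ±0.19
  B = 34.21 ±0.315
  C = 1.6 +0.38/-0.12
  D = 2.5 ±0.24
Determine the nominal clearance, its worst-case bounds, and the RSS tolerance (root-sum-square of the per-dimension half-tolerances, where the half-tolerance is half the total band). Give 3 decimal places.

nominal=-4.590 wc=[-5.715,-3.725] rss=0.505

Stack each dimension's contribution:
  -A: nom -39.700 → Σnom=-39.700; wc +0.190/-0.190 → slack +0.190/-0.190; half-tol=0.190, Σhalf²=0.036100
  +B: nom +34.210 → Σnom=-5.490; wc +0.315/-0.315 → slack +0.505/-0.505; half-tol=0.315, Σhalf²=0.135325
  -C: nom -1.600 → Σnom=-7.090; wc +0.120/-0.380 → slack +0.625/-0.885; half-tol=0.250, Σhalf²=0.197825
  +D: nom +2.500 → Σnom=-4.590; wc +0.240/-0.240 → slack +0.865/-1.125; half-tol=0.240, Σhalf²=0.255425
Nominal = -4.590. Worst-case = [-4.590 - 1.125, -4.590 + 0.865] = [-5.715, -3.725]. RSS = √0.255425 = 0.505.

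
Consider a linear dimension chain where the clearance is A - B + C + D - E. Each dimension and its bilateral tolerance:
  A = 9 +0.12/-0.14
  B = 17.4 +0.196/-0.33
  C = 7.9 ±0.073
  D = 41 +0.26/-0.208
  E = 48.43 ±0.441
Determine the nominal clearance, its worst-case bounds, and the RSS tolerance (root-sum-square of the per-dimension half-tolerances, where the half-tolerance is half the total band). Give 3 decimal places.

nominal=-7.930 wc=[-8.988,-6.706] rss=0.584

Stack each dimension's contribution:
  +A: nom +9.000 → Σnom=9.000; wc +0.120/-0.140 → slack +0.120/-0.140; half-tol=0.130, Σhalf²=0.016900
  -B: nom -17.400 → Σnom=-8.400; wc +0.330/-0.196 → slack +0.450/-0.336; half-tol=0.263, Σhalf²=0.086069
  +C: nom +7.900 → Σnom=-0.500; wc +0.073/-0.073 → slack +0.523/-0.409; half-tol=0.073, Σhalf²=0.091398
  +D: nom +41.000 → Σnom=40.500; wc +0.260/-0.208 → slack +0.783/-0.617; half-tol=0.234, Σhalf²=0.146154
  -E: nom -48.430 → Σnom=-7.930; wc +0.441/-0.441 → slack +1.224/-1.058; half-tol=0.441, Σhalf²=0.340635
Nominal = -7.930. Worst-case = [-7.930 - 1.058, -7.930 + 1.224] = [-8.988, -6.706]. RSS = √0.340635 = 0.584.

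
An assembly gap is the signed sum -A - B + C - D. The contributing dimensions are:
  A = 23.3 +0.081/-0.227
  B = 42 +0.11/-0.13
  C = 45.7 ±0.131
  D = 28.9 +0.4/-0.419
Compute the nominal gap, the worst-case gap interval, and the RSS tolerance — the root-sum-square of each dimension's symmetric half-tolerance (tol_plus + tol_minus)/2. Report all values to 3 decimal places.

Stack each dimension's contribution:
  -A: nom -23.300 → Σnom=-23.300; wc +0.227/-0.081 → slack +0.227/-0.081; half-tol=0.154, Σhalf²=0.023716
  -B: nom -42.000 → Σnom=-65.300; wc +0.130/-0.110 → slack +0.357/-0.191; half-tol=0.120, Σhalf²=0.038116
  +C: nom +45.700 → Σnom=-19.600; wc +0.131/-0.131 → slack +0.488/-0.322; half-tol=0.131, Σhalf²=0.055277
  -D: nom -28.900 → Σnom=-48.500; wc +0.419/-0.400 → slack +0.907/-0.722; half-tol=0.409, Σhalf²=0.222967
Nominal = -48.500. Worst-case = [-48.500 - 0.722, -48.500 + 0.907] = [-49.222, -47.593]. RSS = √0.222967 = 0.472.

nominal=-48.500 wc=[-49.222,-47.593] rss=0.472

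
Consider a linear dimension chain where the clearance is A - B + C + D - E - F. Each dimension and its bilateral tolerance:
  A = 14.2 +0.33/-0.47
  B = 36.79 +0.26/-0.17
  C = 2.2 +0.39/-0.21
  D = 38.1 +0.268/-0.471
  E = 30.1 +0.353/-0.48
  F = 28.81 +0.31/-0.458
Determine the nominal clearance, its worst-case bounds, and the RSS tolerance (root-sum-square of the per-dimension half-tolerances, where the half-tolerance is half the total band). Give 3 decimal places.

Stack each dimension's contribution:
  +A: nom +14.200 → Σnom=14.200; wc +0.330/-0.470 → slack +0.330/-0.470; half-tol=0.400, Σhalf²=0.160000
  -B: nom -36.790 → Σnom=-22.590; wc +0.170/-0.260 → slack +0.500/-0.730; half-tol=0.215, Σhalf²=0.206225
  +C: nom +2.200 → Σnom=-20.390; wc +0.390/-0.210 → slack +0.890/-0.940; half-tol=0.300, Σhalf²=0.296225
  +D: nom +38.100 → Σnom=17.710; wc +0.268/-0.471 → slack +1.158/-1.411; half-tol=0.369, Σhalf²=0.432755
  -E: nom -30.100 → Σnom=-12.390; wc +0.480/-0.353 → slack +1.638/-1.764; half-tol=0.416, Σhalf²=0.606228
  -F: nom -28.810 → Σnom=-41.200; wc +0.458/-0.310 → slack +2.096/-2.074; half-tol=0.384, Σhalf²=0.753684
Nominal = -41.200. Worst-case = [-41.200 - 2.074, -41.200 + 2.096] = [-43.274, -39.104]. RSS = √0.753684 = 0.868.

nominal=-41.200 wc=[-43.274,-39.104] rss=0.868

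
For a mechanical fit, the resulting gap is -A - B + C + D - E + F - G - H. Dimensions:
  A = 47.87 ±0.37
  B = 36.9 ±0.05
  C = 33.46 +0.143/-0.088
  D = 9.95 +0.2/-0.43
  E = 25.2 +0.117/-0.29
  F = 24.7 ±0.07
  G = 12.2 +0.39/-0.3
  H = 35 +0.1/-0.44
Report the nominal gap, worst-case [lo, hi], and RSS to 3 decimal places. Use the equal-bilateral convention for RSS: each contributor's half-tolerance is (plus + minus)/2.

nominal=-89.060 wc=[-90.675,-87.197] rss=0.700

Stack each dimension's contribution:
  -A: nom -47.870 → Σnom=-47.870; wc +0.370/-0.370 → slack +0.370/-0.370; half-tol=0.370, Σhalf²=0.136900
  -B: nom -36.900 → Σnom=-84.770; wc +0.050/-0.050 → slack +0.420/-0.420; half-tol=0.050, Σhalf²=0.139400
  +C: nom +33.460 → Σnom=-51.310; wc +0.143/-0.088 → slack +0.563/-0.508; half-tol=0.115, Σhalf²=0.152740
  +D: nom +9.950 → Σnom=-41.360; wc +0.200/-0.430 → slack +0.763/-0.938; half-tol=0.315, Σhalf²=0.251965
  -E: nom -25.200 → Σnom=-66.560; wc +0.290/-0.117 → slack +1.053/-1.055; half-tol=0.203, Σhalf²=0.293378
  +F: nom +24.700 → Σnom=-41.860; wc +0.070/-0.070 → slack +1.123/-1.125; half-tol=0.070, Σhalf²=0.298278
  -G: nom -12.200 → Σnom=-54.060; wc +0.300/-0.390 → slack +1.423/-1.515; half-tol=0.345, Σhalf²=0.417303
  -H: nom -35.000 → Σnom=-89.060; wc +0.440/-0.100 → slack +1.863/-1.615; half-tol=0.270, Σhalf²=0.490203
Nominal = -89.060. Worst-case = [-89.060 - 1.615, -89.060 + 1.863] = [-90.675, -87.197]. RSS = √0.490203 = 0.700.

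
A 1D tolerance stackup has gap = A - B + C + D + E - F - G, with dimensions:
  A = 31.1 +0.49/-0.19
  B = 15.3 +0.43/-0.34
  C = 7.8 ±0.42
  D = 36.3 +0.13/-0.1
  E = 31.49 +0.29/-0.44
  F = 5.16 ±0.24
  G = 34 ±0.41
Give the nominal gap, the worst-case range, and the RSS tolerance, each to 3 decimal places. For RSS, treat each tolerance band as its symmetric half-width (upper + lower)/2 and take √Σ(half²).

Stack each dimension's contribution:
  +A: nom +31.100 → Σnom=31.100; wc +0.490/-0.190 → slack +0.490/-0.190; half-tol=0.340, Σhalf²=0.115600
  -B: nom -15.300 → Σnom=15.800; wc +0.340/-0.430 → slack +0.830/-0.620; half-tol=0.385, Σhalf²=0.263825
  +C: nom +7.800 → Σnom=23.600; wc +0.420/-0.420 → slack +1.250/-1.040; half-tol=0.420, Σhalf²=0.440225
  +D: nom +36.300 → Σnom=59.900; wc +0.130/-0.100 → slack +1.380/-1.140; half-tol=0.115, Σhalf²=0.453450
  +E: nom +31.490 → Σnom=91.390; wc +0.290/-0.440 → slack +1.670/-1.580; half-tol=0.365, Σhalf²=0.586675
  -F: nom -5.160 → Σnom=86.230; wc +0.240/-0.240 → slack +1.910/-1.820; half-tol=0.240, Σhalf²=0.644275
  -G: nom -34.000 → Σnom=52.230; wc +0.410/-0.410 → slack +2.320/-2.230; half-tol=0.410, Σhalf²=0.812375
Nominal = 52.230. Worst-case = [52.230 - 2.230, 52.230 + 2.320] = [50.000, 54.550]. RSS = √0.812375 = 0.901.

nominal=52.230 wc=[50.000,54.550] rss=0.901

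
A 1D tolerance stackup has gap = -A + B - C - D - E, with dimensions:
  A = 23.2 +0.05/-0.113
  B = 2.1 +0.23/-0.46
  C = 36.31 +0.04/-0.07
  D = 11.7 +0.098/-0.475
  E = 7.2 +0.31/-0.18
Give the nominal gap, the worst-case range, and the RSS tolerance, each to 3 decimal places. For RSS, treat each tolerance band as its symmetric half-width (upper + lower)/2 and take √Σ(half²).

nominal=-76.310 wc=[-77.268,-75.242] rss=0.520

Stack each dimension's contribution:
  -A: nom -23.200 → Σnom=-23.200; wc +0.113/-0.050 → slack +0.113/-0.050; half-tol=0.082, Σhalf²=0.006642
  +B: nom +2.100 → Σnom=-21.100; wc +0.230/-0.460 → slack +0.343/-0.510; half-tol=0.345, Σhalf²=0.125667
  -C: nom -36.310 → Σnom=-57.410; wc +0.070/-0.040 → slack +0.413/-0.550; half-tol=0.055, Σhalf²=0.128692
  -D: nom -11.700 → Σnom=-69.110; wc +0.475/-0.098 → slack +0.888/-0.648; half-tol=0.286, Σhalf²=0.210774
  -E: nom -7.200 → Σnom=-76.310; wc +0.180/-0.310 → slack +1.068/-0.958; half-tol=0.245, Σhalf²=0.270799
Nominal = -76.310. Worst-case = [-76.310 - 0.958, -76.310 + 1.068] = [-77.268, -75.242]. RSS = √0.270799 = 0.520.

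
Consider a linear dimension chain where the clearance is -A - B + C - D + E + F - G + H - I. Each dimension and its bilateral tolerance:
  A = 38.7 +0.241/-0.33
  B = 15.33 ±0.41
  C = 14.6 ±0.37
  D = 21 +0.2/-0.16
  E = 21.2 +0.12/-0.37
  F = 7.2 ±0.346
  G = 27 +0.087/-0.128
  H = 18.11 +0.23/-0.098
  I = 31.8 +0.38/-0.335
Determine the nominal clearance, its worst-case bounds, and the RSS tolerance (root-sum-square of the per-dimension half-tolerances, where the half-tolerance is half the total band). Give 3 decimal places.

Stack each dimension's contribution:
  -A: nom -38.700 → Σnom=-38.700; wc +0.330/-0.241 → slack +0.330/-0.241; half-tol=0.285, Σhalf²=0.081510
  -B: nom -15.330 → Σnom=-54.030; wc +0.410/-0.410 → slack +0.740/-0.651; half-tol=0.410, Σhalf²=0.249610
  +C: nom +14.600 → Σnom=-39.430; wc +0.370/-0.370 → slack +1.110/-1.021; half-tol=0.370, Σhalf²=0.386510
  -D: nom -21.000 → Σnom=-60.430; wc +0.160/-0.200 → slack +1.270/-1.221; half-tol=0.180, Σhalf²=0.418910
  +E: nom +21.200 → Σnom=-39.230; wc +0.120/-0.370 → slack +1.390/-1.591; half-tol=0.245, Σhalf²=0.478935
  +F: nom +7.200 → Σnom=-32.030; wc +0.346/-0.346 → slack +1.736/-1.937; half-tol=0.346, Σhalf²=0.598651
  -G: nom -27.000 → Σnom=-59.030; wc +0.128/-0.087 → slack +1.864/-2.024; half-tol=0.107, Σhalf²=0.610207
  +H: nom +18.110 → Σnom=-40.920; wc +0.230/-0.098 → slack +2.094/-2.122; half-tol=0.164, Σhalf²=0.637103
  -I: nom -31.800 → Σnom=-72.720; wc +0.335/-0.380 → slack +2.429/-2.502; half-tol=0.358, Σhalf²=0.764910
Nominal = -72.720. Worst-case = [-72.720 - 2.502, -72.720 + 2.429] = [-75.222, -70.291]. RSS = √0.764910 = 0.875.

nominal=-72.720 wc=[-75.222,-70.291] rss=0.875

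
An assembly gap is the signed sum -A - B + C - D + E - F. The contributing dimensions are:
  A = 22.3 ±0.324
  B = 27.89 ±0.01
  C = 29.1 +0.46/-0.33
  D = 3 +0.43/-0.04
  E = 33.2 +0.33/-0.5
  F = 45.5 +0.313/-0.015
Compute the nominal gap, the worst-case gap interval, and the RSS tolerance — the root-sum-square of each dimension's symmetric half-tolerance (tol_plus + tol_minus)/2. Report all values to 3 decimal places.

Stack each dimension's contribution:
  -A: nom -22.300 → Σnom=-22.300; wc +0.324/-0.324 → slack +0.324/-0.324; half-tol=0.324, Σhalf²=0.104976
  -B: nom -27.890 → Σnom=-50.190; wc +0.010/-0.010 → slack +0.334/-0.334; half-tol=0.010, Σhalf²=0.105076
  +C: nom +29.100 → Σnom=-21.090; wc +0.460/-0.330 → slack +0.794/-0.664; half-tol=0.395, Σhalf²=0.261101
  -D: nom -3.000 → Σnom=-24.090; wc +0.040/-0.430 → slack +0.834/-1.094; half-tol=0.235, Σhalf²=0.316326
  +E: nom +33.200 → Σnom=9.110; wc +0.330/-0.500 → slack +1.164/-1.594; half-tol=0.415, Σhalf²=0.488551
  -F: nom -45.500 → Σnom=-36.390; wc +0.015/-0.313 → slack +1.179/-1.907; half-tol=0.164, Σhalf²=0.515447
Nominal = -36.390. Worst-case = [-36.390 - 1.907, -36.390 + 1.179] = [-38.297, -35.211]. RSS = √0.515447 = 0.718.

nominal=-36.390 wc=[-38.297,-35.211] rss=0.718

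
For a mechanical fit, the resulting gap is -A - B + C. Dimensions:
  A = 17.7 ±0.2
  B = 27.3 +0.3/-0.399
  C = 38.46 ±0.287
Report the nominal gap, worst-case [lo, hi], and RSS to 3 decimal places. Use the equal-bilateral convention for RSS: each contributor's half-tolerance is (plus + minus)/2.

Stack each dimension's contribution:
  -A: nom -17.700 → Σnom=-17.700; wc +0.200/-0.200 → slack +0.200/-0.200; half-tol=0.200, Σhalf²=0.040000
  -B: nom -27.300 → Σnom=-45.000; wc +0.399/-0.300 → slack +0.599/-0.500; half-tol=0.350, Σhalf²=0.162150
  +C: nom +38.460 → Σnom=-6.540; wc +0.287/-0.287 → slack +0.886/-0.787; half-tol=0.287, Σhalf²=0.244519
Nominal = -6.540. Worst-case = [-6.540 - 0.787, -6.540 + 0.886] = [-7.327, -5.654]. RSS = √0.244519 = 0.494.

nominal=-6.540 wc=[-7.327,-5.654] rss=0.494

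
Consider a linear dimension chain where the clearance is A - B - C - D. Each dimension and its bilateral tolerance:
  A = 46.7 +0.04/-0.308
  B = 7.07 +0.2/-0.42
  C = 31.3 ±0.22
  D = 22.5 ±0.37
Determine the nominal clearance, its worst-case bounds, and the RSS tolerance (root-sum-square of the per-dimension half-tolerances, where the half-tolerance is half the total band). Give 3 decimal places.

Stack each dimension's contribution:
  +A: nom +46.700 → Σnom=46.700; wc +0.040/-0.308 → slack +0.040/-0.308; half-tol=0.174, Σhalf²=0.030276
  -B: nom -7.070 → Σnom=39.630; wc +0.420/-0.200 → slack +0.460/-0.508; half-tol=0.310, Σhalf²=0.126376
  -C: nom -31.300 → Σnom=8.330; wc +0.220/-0.220 → slack +0.680/-0.728; half-tol=0.220, Σhalf²=0.174776
  -D: nom -22.500 → Σnom=-14.170; wc +0.370/-0.370 → slack +1.050/-1.098; half-tol=0.370, Σhalf²=0.311676
Nominal = -14.170. Worst-case = [-14.170 - 1.098, -14.170 + 1.050] = [-15.268, -13.120]. RSS = √0.311676 = 0.558.

nominal=-14.170 wc=[-15.268,-13.120] rss=0.558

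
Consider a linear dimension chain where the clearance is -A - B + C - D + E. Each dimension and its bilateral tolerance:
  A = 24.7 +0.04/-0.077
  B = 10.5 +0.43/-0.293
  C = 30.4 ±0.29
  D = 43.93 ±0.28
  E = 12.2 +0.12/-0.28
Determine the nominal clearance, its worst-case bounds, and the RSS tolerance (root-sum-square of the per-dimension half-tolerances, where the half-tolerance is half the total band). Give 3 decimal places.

nominal=-36.530 wc=[-37.850,-35.470] rss=0.580

Stack each dimension's contribution:
  -A: nom -24.700 → Σnom=-24.700; wc +0.077/-0.040 → slack +0.077/-0.040; half-tol=0.058, Σhalf²=0.003422
  -B: nom -10.500 → Σnom=-35.200; wc +0.293/-0.430 → slack +0.370/-0.470; half-tol=0.361, Σhalf²=0.134104
  +C: nom +30.400 → Σnom=-4.800; wc +0.290/-0.290 → slack +0.660/-0.760; half-tol=0.290, Σhalf²=0.218204
  -D: nom -43.930 → Σnom=-48.730; wc +0.280/-0.280 → slack +0.940/-1.040; half-tol=0.280, Σhalf²=0.296604
  +E: nom +12.200 → Σnom=-36.530; wc +0.120/-0.280 → slack +1.060/-1.320; half-tol=0.200, Σhalf²=0.336604
Nominal = -36.530. Worst-case = [-36.530 - 1.320, -36.530 + 1.060] = [-37.850, -35.470]. RSS = √0.336604 = 0.580.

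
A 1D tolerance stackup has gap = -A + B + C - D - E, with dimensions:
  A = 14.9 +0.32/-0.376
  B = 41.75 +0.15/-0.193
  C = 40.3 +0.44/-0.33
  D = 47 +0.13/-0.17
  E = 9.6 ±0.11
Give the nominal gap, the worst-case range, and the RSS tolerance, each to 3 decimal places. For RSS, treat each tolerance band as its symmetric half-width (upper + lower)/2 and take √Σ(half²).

Stack each dimension's contribution:
  -A: nom -14.900 → Σnom=-14.900; wc +0.376/-0.320 → slack +0.376/-0.320; half-tol=0.348, Σhalf²=0.121104
  +B: nom +41.750 → Σnom=26.850; wc +0.150/-0.193 → slack +0.526/-0.513; half-tol=0.171, Σhalf²=0.150516
  +C: nom +40.300 → Σnom=67.150; wc +0.440/-0.330 → slack +0.966/-0.843; half-tol=0.385, Σhalf²=0.298741
  -D: nom -47.000 → Σnom=20.150; wc +0.170/-0.130 → slack +1.136/-0.973; half-tol=0.150, Σhalf²=0.321241
  -E: nom -9.600 → Σnom=10.550; wc +0.110/-0.110 → slack +1.246/-1.083; half-tol=0.110, Σhalf²=0.333341
Nominal = 10.550. Worst-case = [10.550 - 1.083, 10.550 + 1.246] = [9.467, 11.796]. RSS = √0.333341 = 0.577.

nominal=10.550 wc=[9.467,11.796] rss=0.577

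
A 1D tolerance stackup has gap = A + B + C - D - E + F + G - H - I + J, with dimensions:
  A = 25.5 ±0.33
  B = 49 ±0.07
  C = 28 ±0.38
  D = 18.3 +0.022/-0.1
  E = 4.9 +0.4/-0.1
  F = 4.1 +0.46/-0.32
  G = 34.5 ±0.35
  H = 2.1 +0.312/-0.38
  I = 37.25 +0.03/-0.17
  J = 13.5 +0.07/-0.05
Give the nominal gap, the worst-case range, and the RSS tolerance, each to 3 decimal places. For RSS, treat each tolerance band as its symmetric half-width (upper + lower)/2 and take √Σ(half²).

nominal=92.050 wc=[89.786,94.460] rss=0.856

Stack each dimension's contribution:
  +A: nom +25.500 → Σnom=25.500; wc +0.330/-0.330 → slack +0.330/-0.330; half-tol=0.330, Σhalf²=0.108900
  +B: nom +49.000 → Σnom=74.500; wc +0.070/-0.070 → slack +0.400/-0.400; half-tol=0.070, Σhalf²=0.113800
  +C: nom +28.000 → Σnom=102.500; wc +0.380/-0.380 → slack +0.780/-0.780; half-tol=0.380, Σhalf²=0.258200
  -D: nom -18.300 → Σnom=84.200; wc +0.100/-0.022 → slack +0.880/-0.802; half-tol=0.061, Σhalf²=0.261921
  -E: nom -4.900 → Σnom=79.300; wc +0.100/-0.400 → slack +0.980/-1.202; half-tol=0.250, Σhalf²=0.324421
  +F: nom +4.100 → Σnom=83.400; wc +0.460/-0.320 → slack +1.440/-1.522; half-tol=0.390, Σhalf²=0.476521
  +G: nom +34.500 → Σnom=117.900; wc +0.350/-0.350 → slack +1.790/-1.872; half-tol=0.350, Σhalf²=0.599021
  -H: nom -2.100 → Σnom=115.800; wc +0.380/-0.312 → slack +2.170/-2.184; half-tol=0.346, Σhalf²=0.718737
  -I: nom -37.250 → Σnom=78.550; wc +0.170/-0.030 → slack +2.340/-2.214; half-tol=0.100, Σhalf²=0.728737
  +J: nom +13.500 → Σnom=92.050; wc +0.070/-0.050 → slack +2.410/-2.264; half-tol=0.060, Σhalf²=0.732337
Nominal = 92.050. Worst-case = [92.050 - 2.264, 92.050 + 2.410] = [89.786, 94.460]. RSS = √0.732337 = 0.856.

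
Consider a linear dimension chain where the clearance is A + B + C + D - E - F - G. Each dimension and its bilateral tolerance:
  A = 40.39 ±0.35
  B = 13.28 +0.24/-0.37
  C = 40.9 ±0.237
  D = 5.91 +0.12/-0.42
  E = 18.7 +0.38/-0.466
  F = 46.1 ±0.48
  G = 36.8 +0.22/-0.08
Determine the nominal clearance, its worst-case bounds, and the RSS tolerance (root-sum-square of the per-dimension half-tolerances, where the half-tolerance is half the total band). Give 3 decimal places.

Stack each dimension's contribution:
  +A: nom +40.390 → Σnom=40.390; wc +0.350/-0.350 → slack +0.350/-0.350; half-tol=0.350, Σhalf²=0.122500
  +B: nom +13.280 → Σnom=53.670; wc +0.240/-0.370 → slack +0.590/-0.720; half-tol=0.305, Σhalf²=0.215525
  +C: nom +40.900 → Σnom=94.570; wc +0.237/-0.237 → slack +0.827/-0.957; half-tol=0.237, Σhalf²=0.271694
  +D: nom +5.910 → Σnom=100.480; wc +0.120/-0.420 → slack +0.947/-1.377; half-tol=0.270, Σhalf²=0.344594
  -E: nom -18.700 → Σnom=81.780; wc +0.466/-0.380 → slack +1.413/-1.757; half-tol=0.423, Σhalf²=0.523523
  -F: nom -46.100 → Σnom=35.680; wc +0.480/-0.480 → slack +1.893/-2.237; half-tol=0.480, Σhalf²=0.753923
  -G: nom -36.800 → Σnom=-1.120; wc +0.080/-0.220 → slack +1.973/-2.457; half-tol=0.150, Σhalf²=0.776423
Nominal = -1.120. Worst-case = [-1.120 - 2.457, -1.120 + 1.973] = [-3.577, 0.853]. RSS = √0.776423 = 0.881.

nominal=-1.120 wc=[-3.577,0.853] rss=0.881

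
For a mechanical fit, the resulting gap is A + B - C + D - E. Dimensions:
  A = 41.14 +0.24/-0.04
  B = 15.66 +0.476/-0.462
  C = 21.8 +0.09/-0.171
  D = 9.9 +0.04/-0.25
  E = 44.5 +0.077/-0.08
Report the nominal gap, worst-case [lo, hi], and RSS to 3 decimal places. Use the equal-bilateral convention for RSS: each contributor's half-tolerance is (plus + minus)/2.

nominal=0.400 wc=[-0.519,1.407] rss=0.533

Stack each dimension's contribution:
  +A: nom +41.140 → Σnom=41.140; wc +0.240/-0.040 → slack +0.240/-0.040; half-tol=0.140, Σhalf²=0.019600
  +B: nom +15.660 → Σnom=56.800; wc +0.476/-0.462 → slack +0.716/-0.502; half-tol=0.469, Σhalf²=0.239561
  -C: nom -21.800 → Σnom=35.000; wc +0.171/-0.090 → slack +0.887/-0.592; half-tol=0.131, Σhalf²=0.256591
  +D: nom +9.900 → Σnom=44.900; wc +0.040/-0.250 → slack +0.927/-0.842; half-tol=0.145, Σhalf²=0.277616
  -E: nom -44.500 → Σnom=0.400; wc +0.080/-0.077 → slack +1.007/-0.919; half-tol=0.079, Σhalf²=0.283778
Nominal = 0.400. Worst-case = [0.400 - 0.919, 0.400 + 1.007] = [-0.519, 1.407]. RSS = √0.283778 = 0.533.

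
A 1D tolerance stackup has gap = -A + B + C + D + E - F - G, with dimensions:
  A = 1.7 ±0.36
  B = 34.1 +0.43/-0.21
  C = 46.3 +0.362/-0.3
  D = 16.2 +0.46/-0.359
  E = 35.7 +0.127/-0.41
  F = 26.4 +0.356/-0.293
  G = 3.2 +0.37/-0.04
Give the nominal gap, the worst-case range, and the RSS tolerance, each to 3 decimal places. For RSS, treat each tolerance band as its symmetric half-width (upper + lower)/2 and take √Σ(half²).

Stack each dimension's contribution:
  -A: nom -1.700 → Σnom=-1.700; wc +0.360/-0.360 → slack +0.360/-0.360; half-tol=0.360, Σhalf²=0.129600
  +B: nom +34.100 → Σnom=32.400; wc +0.430/-0.210 → slack +0.790/-0.570; half-tol=0.320, Σhalf²=0.232000
  +C: nom +46.300 → Σnom=78.700; wc +0.362/-0.300 → slack +1.152/-0.870; half-tol=0.331, Σhalf²=0.341561
  +D: nom +16.200 → Σnom=94.900; wc +0.460/-0.359 → slack +1.612/-1.229; half-tol=0.409, Σhalf²=0.509251
  +E: nom +35.700 → Σnom=130.600; wc +0.127/-0.410 → slack +1.739/-1.639; half-tol=0.268, Σhalf²=0.581343
  -F: nom -26.400 → Σnom=104.200; wc +0.293/-0.356 → slack +2.032/-1.995; half-tol=0.325, Σhalf²=0.686644
  -G: nom -3.200 → Σnom=101.000; wc +0.040/-0.370 → slack +2.072/-2.365; half-tol=0.205, Σhalf²=0.728669
Nominal = 101.000. Worst-case = [101.000 - 2.365, 101.000 + 2.072] = [98.635, 103.072]. RSS = √0.728669 = 0.854.

nominal=101.000 wc=[98.635,103.072] rss=0.854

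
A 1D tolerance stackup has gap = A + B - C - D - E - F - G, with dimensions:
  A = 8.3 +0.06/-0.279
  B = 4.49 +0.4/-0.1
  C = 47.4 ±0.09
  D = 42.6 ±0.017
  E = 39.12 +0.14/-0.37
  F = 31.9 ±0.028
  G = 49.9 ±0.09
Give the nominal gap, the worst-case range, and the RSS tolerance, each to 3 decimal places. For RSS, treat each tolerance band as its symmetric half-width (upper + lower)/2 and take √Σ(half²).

Stack each dimension's contribution:
  +A: nom +8.300 → Σnom=8.300; wc +0.060/-0.279 → slack +0.060/-0.279; half-tol=0.170, Σhalf²=0.028730
  +B: nom +4.490 → Σnom=12.790; wc +0.400/-0.100 → slack +0.460/-0.379; half-tol=0.250, Σhalf²=0.091230
  -C: nom -47.400 → Σnom=-34.610; wc +0.090/-0.090 → slack +0.550/-0.469; half-tol=0.090, Σhalf²=0.099330
  -D: nom -42.600 → Σnom=-77.210; wc +0.017/-0.017 → slack +0.567/-0.486; half-tol=0.017, Σhalf²=0.099619
  -E: nom -39.120 → Σnom=-116.330; wc +0.370/-0.140 → slack +0.937/-0.626; half-tol=0.255, Σhalf²=0.164644
  -F: nom -31.900 → Σnom=-148.230; wc +0.028/-0.028 → slack +0.965/-0.654; half-tol=0.028, Σhalf²=0.165428
  -G: nom -49.900 → Σnom=-198.130; wc +0.090/-0.090 → slack +1.055/-0.744; half-tol=0.090, Σhalf²=0.173528
Nominal = -198.130. Worst-case = [-198.130 - 0.744, -198.130 + 1.055] = [-198.874, -197.075]. RSS = √0.173528 = 0.417.

nominal=-198.130 wc=[-198.874,-197.075] rss=0.417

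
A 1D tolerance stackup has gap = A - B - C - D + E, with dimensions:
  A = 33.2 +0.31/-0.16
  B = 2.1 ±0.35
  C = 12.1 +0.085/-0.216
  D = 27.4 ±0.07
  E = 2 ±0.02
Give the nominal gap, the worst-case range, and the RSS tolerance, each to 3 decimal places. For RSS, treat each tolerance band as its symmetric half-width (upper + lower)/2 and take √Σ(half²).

nominal=-6.400 wc=[-7.085,-5.434] rss=0.454

Stack each dimension's contribution:
  +A: nom +33.200 → Σnom=33.200; wc +0.310/-0.160 → slack +0.310/-0.160; half-tol=0.235, Σhalf²=0.055225
  -B: nom -2.100 → Σnom=31.100; wc +0.350/-0.350 → slack +0.660/-0.510; half-tol=0.350, Σhalf²=0.177725
  -C: nom -12.100 → Σnom=19.000; wc +0.216/-0.085 → slack +0.876/-0.595; half-tol=0.150, Σhalf²=0.200375
  -D: nom -27.400 → Σnom=-8.400; wc +0.070/-0.070 → slack +0.946/-0.665; half-tol=0.070, Σhalf²=0.205275
  +E: nom +2.000 → Σnom=-6.400; wc +0.020/-0.020 → slack +0.966/-0.685; half-tol=0.020, Σhalf²=0.205675
Nominal = -6.400. Worst-case = [-6.400 - 0.685, -6.400 + 0.966] = [-7.085, -5.434]. RSS = √0.205675 = 0.454.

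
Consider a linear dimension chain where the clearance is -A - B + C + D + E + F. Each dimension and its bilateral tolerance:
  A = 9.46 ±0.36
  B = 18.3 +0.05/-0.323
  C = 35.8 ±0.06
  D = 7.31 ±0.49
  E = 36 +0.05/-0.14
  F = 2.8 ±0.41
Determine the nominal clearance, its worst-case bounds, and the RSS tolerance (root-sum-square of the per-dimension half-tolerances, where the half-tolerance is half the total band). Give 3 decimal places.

nominal=54.150 wc=[52.640,55.843] rss=0.765

Stack each dimension's contribution:
  -A: nom -9.460 → Σnom=-9.460; wc +0.360/-0.360 → slack +0.360/-0.360; half-tol=0.360, Σhalf²=0.129600
  -B: nom -18.300 → Σnom=-27.760; wc +0.323/-0.050 → slack +0.683/-0.410; half-tol=0.186, Σhalf²=0.164382
  +C: nom +35.800 → Σnom=8.040; wc +0.060/-0.060 → slack +0.743/-0.470; half-tol=0.060, Σhalf²=0.167982
  +D: nom +7.310 → Σnom=15.350; wc +0.490/-0.490 → slack +1.233/-0.960; half-tol=0.490, Σhalf²=0.408082
  +E: nom +36.000 → Σnom=51.350; wc +0.050/-0.140 → slack +1.283/-1.100; half-tol=0.095, Σhalf²=0.417107
  +F: nom +2.800 → Σnom=54.150; wc +0.410/-0.410 → slack +1.693/-1.510; half-tol=0.410, Σhalf²=0.585207
Nominal = 54.150. Worst-case = [54.150 - 1.510, 54.150 + 1.693] = [52.640, 55.843]. RSS = √0.585207 = 0.765.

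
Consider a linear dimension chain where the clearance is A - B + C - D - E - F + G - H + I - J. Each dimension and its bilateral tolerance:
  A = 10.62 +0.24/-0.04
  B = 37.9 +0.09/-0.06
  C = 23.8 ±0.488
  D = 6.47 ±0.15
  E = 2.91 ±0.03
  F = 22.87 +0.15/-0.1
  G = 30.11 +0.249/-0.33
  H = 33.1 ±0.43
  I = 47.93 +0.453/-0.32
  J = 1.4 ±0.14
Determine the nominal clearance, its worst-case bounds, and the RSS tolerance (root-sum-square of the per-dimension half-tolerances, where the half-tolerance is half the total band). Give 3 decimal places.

nominal=7.810 wc=[5.642,10.150] rss=0.860

Stack each dimension's contribution:
  +A: nom +10.620 → Σnom=10.620; wc +0.240/-0.040 → slack +0.240/-0.040; half-tol=0.140, Σhalf²=0.019600
  -B: nom -37.900 → Σnom=-27.280; wc +0.060/-0.090 → slack +0.300/-0.130; half-tol=0.075, Σhalf²=0.025225
  +C: nom +23.800 → Σnom=-3.480; wc +0.488/-0.488 → slack +0.788/-0.618; half-tol=0.488, Σhalf²=0.263369
  -D: nom -6.470 → Σnom=-9.950; wc +0.150/-0.150 → slack +0.938/-0.768; half-tol=0.150, Σhalf²=0.285869
  -E: nom -2.910 → Σnom=-12.860; wc +0.030/-0.030 → slack +0.968/-0.798; half-tol=0.030, Σhalf²=0.286769
  -F: nom -22.870 → Σnom=-35.730; wc +0.100/-0.150 → slack +1.068/-0.948; half-tol=0.125, Σhalf²=0.302394
  +G: nom +30.110 → Σnom=-5.620; wc +0.249/-0.330 → slack +1.317/-1.278; half-tol=0.289, Σhalf²=0.386204
  -H: nom -33.100 → Σnom=-38.720; wc +0.430/-0.430 → slack +1.747/-1.708; half-tol=0.430, Σhalf²=0.571104
  +I: nom +47.930 → Σnom=9.210; wc +0.453/-0.320 → slack +2.200/-2.028; half-tol=0.387, Σhalf²=0.720487
  -J: nom -1.400 → Σnom=7.810; wc +0.140/-0.140 → slack +2.340/-2.168; half-tol=0.140, Σhalf²=0.740086
Nominal = 7.810. Worst-case = [7.810 - 2.168, 7.810 + 2.340] = [5.642, 10.150]. RSS = √0.740086 = 0.860.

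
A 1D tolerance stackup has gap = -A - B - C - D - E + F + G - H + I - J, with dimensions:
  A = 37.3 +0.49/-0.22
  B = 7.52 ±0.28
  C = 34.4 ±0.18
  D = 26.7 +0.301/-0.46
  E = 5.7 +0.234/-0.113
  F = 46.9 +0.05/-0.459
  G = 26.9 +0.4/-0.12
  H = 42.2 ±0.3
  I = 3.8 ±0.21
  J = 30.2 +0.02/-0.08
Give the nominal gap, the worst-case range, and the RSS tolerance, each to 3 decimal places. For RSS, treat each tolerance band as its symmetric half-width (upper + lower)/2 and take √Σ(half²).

Stack each dimension's contribution:
  -A: nom -37.300 → Σnom=-37.300; wc +0.220/-0.490 → slack +0.220/-0.490; half-tol=0.355, Σhalf²=0.126025
  -B: nom -7.520 → Σnom=-44.820; wc +0.280/-0.280 → slack +0.500/-0.770; half-tol=0.280, Σhalf²=0.204425
  -C: nom -34.400 → Σnom=-79.220; wc +0.180/-0.180 → slack +0.680/-0.950; half-tol=0.180, Σhalf²=0.236825
  -D: nom -26.700 → Σnom=-105.920; wc +0.460/-0.301 → slack +1.140/-1.251; half-tol=0.381, Σhalf²=0.381605
  -E: nom -5.700 → Σnom=-111.620; wc +0.113/-0.234 → slack +1.253/-1.485; half-tol=0.174, Σhalf²=0.411708
  +F: nom +46.900 → Σnom=-64.720; wc +0.050/-0.459 → slack +1.303/-1.944; half-tol=0.255, Σhalf²=0.476478
  +G: nom +26.900 → Σnom=-37.820; wc +0.400/-0.120 → slack +1.703/-2.064; half-tol=0.260, Σhalf²=0.544078
  -H: nom -42.200 → Σnom=-80.020; wc +0.300/-0.300 → slack +2.003/-2.364; half-tol=0.300, Σhalf²=0.634078
  +I: nom +3.800 → Σnom=-76.220; wc +0.210/-0.210 → slack +2.213/-2.574; half-tol=0.210, Σhalf²=0.678178
  -J: nom -30.200 → Σnom=-106.420; wc +0.080/-0.020 → slack +2.293/-2.594; half-tol=0.050, Σhalf²=0.680678
Nominal = -106.420. Worst-case = [-106.420 - 2.594, -106.420 + 2.293] = [-109.014, -104.127]. RSS = √0.680678 = 0.825.

nominal=-106.420 wc=[-109.014,-104.127] rss=0.825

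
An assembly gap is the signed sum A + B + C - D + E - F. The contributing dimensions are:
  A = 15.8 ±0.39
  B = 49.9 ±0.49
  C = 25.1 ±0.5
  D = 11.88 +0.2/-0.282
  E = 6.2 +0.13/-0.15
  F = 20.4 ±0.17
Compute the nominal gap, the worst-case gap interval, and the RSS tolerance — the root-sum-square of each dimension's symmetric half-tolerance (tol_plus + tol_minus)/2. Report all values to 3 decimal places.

Stack each dimension's contribution:
  +A: nom +15.800 → Σnom=15.800; wc +0.390/-0.390 → slack +0.390/-0.390; half-tol=0.390, Σhalf²=0.152100
  +B: nom +49.900 → Σnom=65.700; wc +0.490/-0.490 → slack +0.880/-0.880; half-tol=0.490, Σhalf²=0.392200
  +C: nom +25.100 → Σnom=90.800; wc +0.500/-0.500 → slack +1.380/-1.380; half-tol=0.500, Σhalf²=0.642200
  -D: nom -11.880 → Σnom=78.920; wc +0.282/-0.200 → slack +1.662/-1.580; half-tol=0.241, Σhalf²=0.700281
  +E: nom +6.200 → Σnom=85.120; wc +0.130/-0.150 → slack +1.792/-1.730; half-tol=0.140, Σhalf²=0.719881
  -F: nom -20.400 → Σnom=64.720; wc +0.170/-0.170 → slack +1.962/-1.900; half-tol=0.170, Σhalf²=0.748781
Nominal = 64.720. Worst-case = [64.720 - 1.900, 64.720 + 1.962] = [62.820, 66.682]. RSS = √0.748781 = 0.865.

nominal=64.720 wc=[62.820,66.682] rss=0.865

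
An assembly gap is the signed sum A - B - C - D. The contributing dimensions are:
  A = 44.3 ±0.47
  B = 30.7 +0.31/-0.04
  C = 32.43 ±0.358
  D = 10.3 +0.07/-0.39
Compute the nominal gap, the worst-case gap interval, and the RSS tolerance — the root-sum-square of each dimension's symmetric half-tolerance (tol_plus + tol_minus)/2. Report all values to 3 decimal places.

nominal=-29.130 wc=[-30.338,-27.872] rss=0.658

Stack each dimension's contribution:
  +A: nom +44.300 → Σnom=44.300; wc +0.470/-0.470 → slack +0.470/-0.470; half-tol=0.470, Σhalf²=0.220900
  -B: nom -30.700 → Σnom=13.600; wc +0.040/-0.310 → slack +0.510/-0.780; half-tol=0.175, Σhalf²=0.251525
  -C: nom -32.430 → Σnom=-18.830; wc +0.358/-0.358 → slack +0.868/-1.138; half-tol=0.358, Σhalf²=0.379689
  -D: nom -10.300 → Σnom=-29.130; wc +0.390/-0.070 → slack +1.258/-1.208; half-tol=0.230, Σhalf²=0.432589
Nominal = -29.130. Worst-case = [-29.130 - 1.208, -29.130 + 1.258] = [-30.338, -27.872]. RSS = √0.432589 = 0.658.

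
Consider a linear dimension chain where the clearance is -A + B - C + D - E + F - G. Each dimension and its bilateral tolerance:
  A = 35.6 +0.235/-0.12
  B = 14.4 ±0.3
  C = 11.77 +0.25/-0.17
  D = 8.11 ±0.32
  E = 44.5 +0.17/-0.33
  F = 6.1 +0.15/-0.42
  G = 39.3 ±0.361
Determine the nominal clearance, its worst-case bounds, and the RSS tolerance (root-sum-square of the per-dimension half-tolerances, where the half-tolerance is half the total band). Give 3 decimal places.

nominal=-102.560 wc=[-104.616,-100.809] rss=0.736

Stack each dimension's contribution:
  -A: nom -35.600 → Σnom=-35.600; wc +0.120/-0.235 → slack +0.120/-0.235; half-tol=0.177, Σhalf²=0.031506
  +B: nom +14.400 → Σnom=-21.200; wc +0.300/-0.300 → slack +0.420/-0.535; half-tol=0.300, Σhalf²=0.121506
  -C: nom -11.770 → Σnom=-32.970; wc +0.170/-0.250 → slack +0.590/-0.785; half-tol=0.210, Σhalf²=0.165606
  +D: nom +8.110 → Σnom=-24.860; wc +0.320/-0.320 → slack +0.910/-1.105; half-tol=0.320, Σhalf²=0.268006
  -E: nom -44.500 → Σnom=-69.360; wc +0.330/-0.170 → slack +1.240/-1.275; half-tol=0.250, Σhalf²=0.330506
  +F: nom +6.100 → Σnom=-63.260; wc +0.150/-0.420 → slack +1.390/-1.695; half-tol=0.285, Σhalf²=0.411731
  -G: nom -39.300 → Σnom=-102.560; wc +0.361/-0.361 → slack +1.751/-2.056; half-tol=0.361, Σhalf²=0.542052
Nominal = -102.560. Worst-case = [-102.560 - 2.056, -102.560 + 1.751] = [-104.616, -100.809]. RSS = √0.542052 = 0.736.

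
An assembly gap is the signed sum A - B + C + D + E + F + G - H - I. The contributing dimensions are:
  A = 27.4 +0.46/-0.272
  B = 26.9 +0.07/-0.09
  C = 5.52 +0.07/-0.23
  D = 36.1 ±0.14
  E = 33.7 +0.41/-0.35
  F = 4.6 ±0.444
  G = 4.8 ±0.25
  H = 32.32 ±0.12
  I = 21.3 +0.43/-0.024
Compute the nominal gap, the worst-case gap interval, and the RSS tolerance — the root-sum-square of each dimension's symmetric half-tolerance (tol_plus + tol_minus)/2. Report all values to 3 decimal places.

Stack each dimension's contribution:
  +A: nom +27.400 → Σnom=27.400; wc +0.460/-0.272 → slack +0.460/-0.272; half-tol=0.366, Σhalf²=0.133956
  -B: nom -26.900 → Σnom=0.500; wc +0.090/-0.070 → slack +0.550/-0.342; half-tol=0.080, Σhalf²=0.140356
  +C: nom +5.520 → Σnom=6.020; wc +0.070/-0.230 → slack +0.620/-0.572; half-tol=0.150, Σhalf²=0.162856
  +D: nom +36.100 → Σnom=42.120; wc +0.140/-0.140 → slack +0.760/-0.712; half-tol=0.140, Σhalf²=0.182456
  +E: nom +33.700 → Σnom=75.820; wc +0.410/-0.350 → slack +1.170/-1.062; half-tol=0.380, Σhalf²=0.326856
  +F: nom +4.600 → Σnom=80.420; wc +0.444/-0.444 → slack +1.614/-1.506; half-tol=0.444, Σhalf²=0.523992
  +G: nom +4.800 → Σnom=85.220; wc +0.250/-0.250 → slack +1.864/-1.756; half-tol=0.250, Σhalf²=0.586492
  -H: nom -32.320 → Σnom=52.900; wc +0.120/-0.120 → slack +1.984/-1.876; half-tol=0.120, Σhalf²=0.600892
  -I: nom -21.300 → Σnom=31.600; wc +0.024/-0.430 → slack +2.008/-2.306; half-tol=0.227, Σhalf²=0.652421
Nominal = 31.600. Worst-case = [31.600 - 2.306, 31.600 + 2.008] = [29.294, 33.608]. RSS = √0.652421 = 0.808.

nominal=31.600 wc=[29.294,33.608] rss=0.808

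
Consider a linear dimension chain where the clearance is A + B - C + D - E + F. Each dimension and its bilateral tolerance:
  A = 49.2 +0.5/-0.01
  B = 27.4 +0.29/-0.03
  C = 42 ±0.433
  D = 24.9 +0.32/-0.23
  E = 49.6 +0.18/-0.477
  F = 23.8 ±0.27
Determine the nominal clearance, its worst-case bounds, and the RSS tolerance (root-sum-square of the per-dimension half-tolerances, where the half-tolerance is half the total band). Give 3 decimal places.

Stack each dimension's contribution:
  +A: nom +49.200 → Σnom=49.200; wc +0.500/-0.010 → slack +0.500/-0.010; half-tol=0.255, Σhalf²=0.065025
  +B: nom +27.400 → Σnom=76.600; wc +0.290/-0.030 → slack +0.790/-0.040; half-tol=0.160, Σhalf²=0.090625
  -C: nom -42.000 → Σnom=34.600; wc +0.433/-0.433 → slack +1.223/-0.473; half-tol=0.433, Σhalf²=0.278114
  +D: nom +24.900 → Σnom=59.500; wc +0.320/-0.230 → slack +1.543/-0.703; half-tol=0.275, Σhalf²=0.353739
  -E: nom -49.600 → Σnom=9.900; wc +0.477/-0.180 → slack +2.020/-0.883; half-tol=0.329, Σhalf²=0.461651
  +F: nom +23.800 → Σnom=33.700; wc +0.270/-0.270 → slack +2.290/-1.153; half-tol=0.270, Σhalf²=0.534551
Nominal = 33.700. Worst-case = [33.700 - 1.153, 33.700 + 2.290] = [32.547, 35.990]. RSS = √0.534551 = 0.731.

nominal=33.700 wc=[32.547,35.990] rss=0.731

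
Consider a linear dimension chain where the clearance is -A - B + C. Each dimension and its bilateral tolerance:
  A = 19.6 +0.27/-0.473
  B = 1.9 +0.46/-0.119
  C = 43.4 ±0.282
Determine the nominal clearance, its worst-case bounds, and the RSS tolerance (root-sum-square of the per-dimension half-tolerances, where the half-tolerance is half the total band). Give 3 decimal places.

Stack each dimension's contribution:
  -A: nom -19.600 → Σnom=-19.600; wc +0.473/-0.270 → slack +0.473/-0.270; half-tol=0.371, Σhalf²=0.138012
  -B: nom -1.900 → Σnom=-21.500; wc +0.119/-0.460 → slack +0.592/-0.730; half-tol=0.289, Σhalf²=0.221822
  +C: nom +43.400 → Σnom=21.900; wc +0.282/-0.282 → slack +0.874/-1.012; half-tol=0.282, Σhalf²=0.301346
Nominal = 21.900. Worst-case = [21.900 - 1.012, 21.900 + 0.874] = [20.888, 22.774]. RSS = √0.301346 = 0.549.

nominal=21.900 wc=[20.888,22.774] rss=0.549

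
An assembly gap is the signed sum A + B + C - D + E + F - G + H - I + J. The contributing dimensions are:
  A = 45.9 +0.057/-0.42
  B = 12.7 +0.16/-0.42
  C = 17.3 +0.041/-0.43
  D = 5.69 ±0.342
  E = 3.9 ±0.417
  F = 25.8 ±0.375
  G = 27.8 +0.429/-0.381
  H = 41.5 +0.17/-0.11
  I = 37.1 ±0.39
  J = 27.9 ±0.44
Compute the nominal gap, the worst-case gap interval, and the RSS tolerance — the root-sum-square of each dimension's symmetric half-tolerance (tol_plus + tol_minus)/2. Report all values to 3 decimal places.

Stack each dimension's contribution:
  +A: nom +45.900 → Σnom=45.900; wc +0.057/-0.420 → slack +0.057/-0.420; half-tol=0.238, Σhalf²=0.056882
  +B: nom +12.700 → Σnom=58.600; wc +0.160/-0.420 → slack +0.217/-0.840; half-tol=0.290, Σhalf²=0.140982
  +C: nom +17.300 → Σnom=75.900; wc +0.041/-0.430 → slack +0.258/-1.270; half-tol=0.235, Σhalf²=0.196442
  -D: nom -5.690 → Σnom=70.210; wc +0.342/-0.342 → slack +0.600/-1.612; half-tol=0.342, Σhalf²=0.313406
  +E: nom +3.900 → Σnom=74.110; wc +0.417/-0.417 → slack +1.017/-2.029; half-tol=0.417, Σhalf²=0.487295
  +F: nom +25.800 → Σnom=99.910; wc +0.375/-0.375 → slack +1.392/-2.404; half-tol=0.375, Σhalf²=0.627920
  -G: nom -27.800 → Σnom=72.110; wc +0.381/-0.429 → slack +1.773/-2.833; half-tol=0.405, Σhalf²=0.791945
  +H: nom +41.500 → Σnom=113.610; wc +0.170/-0.110 → slack +1.943/-2.943; half-tol=0.140, Σhalf²=0.811545
  -I: nom -37.100 → Σnom=76.510; wc +0.390/-0.390 → slack +2.333/-3.333; half-tol=0.390, Σhalf²=0.963645
  +J: nom +27.900 → Σnom=104.410; wc +0.440/-0.440 → slack +2.773/-3.773; half-tol=0.440, Σhalf²=1.157245
Nominal = 104.410. Worst-case = [104.410 - 3.773, 104.410 + 2.773] = [100.637, 107.183]. RSS = √1.157245 = 1.076.

nominal=104.410 wc=[100.637,107.183] rss=1.076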